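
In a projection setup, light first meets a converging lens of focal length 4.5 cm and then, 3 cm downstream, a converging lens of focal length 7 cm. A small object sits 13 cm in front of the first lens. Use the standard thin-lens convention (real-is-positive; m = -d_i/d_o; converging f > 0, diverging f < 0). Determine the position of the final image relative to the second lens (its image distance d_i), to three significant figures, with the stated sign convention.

First lens: d_i1 = 1/(1/4.5 - 1/13) = 6.882 cm.
This image would form 6.882 cm past lens 1, i.e. 3.882 cm beyond lens 2, so it is a virtual object for lens 2: d_o2 = 3 - 6.882 = -3.882 cm.
Second lens: d_i2 = 1/(1/7 - 1/(-3.882)) = 2.497 cm.

2.50 cm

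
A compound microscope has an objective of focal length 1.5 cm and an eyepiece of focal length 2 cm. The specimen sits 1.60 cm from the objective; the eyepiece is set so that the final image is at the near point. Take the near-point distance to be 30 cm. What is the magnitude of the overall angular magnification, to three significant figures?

Objective: 1/d_i = 1/f_obj - 1/d_o = 1/1.5 - 1/1.60 = 0.04167 cm^-1, so d_i = 24.000 cm.
m_obj = -d_i/d_o = -24.000/1.60 = -15.000.
Eyepiece angular magnification (image at near point): M_eye = 1 + D/f_e = 1 + 30/2 = 16.000.
Overall M = m_obj x M_eye = (-15.000)(16.000) = -240.00.
|M| = 240.00.

240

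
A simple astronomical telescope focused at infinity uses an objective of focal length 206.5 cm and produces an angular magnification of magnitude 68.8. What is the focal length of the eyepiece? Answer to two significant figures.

3.0 cm

|M| = f_obj/f_eye, so f_eye = f_obj/|M| = 206.5/68.8 = 3.001 cm.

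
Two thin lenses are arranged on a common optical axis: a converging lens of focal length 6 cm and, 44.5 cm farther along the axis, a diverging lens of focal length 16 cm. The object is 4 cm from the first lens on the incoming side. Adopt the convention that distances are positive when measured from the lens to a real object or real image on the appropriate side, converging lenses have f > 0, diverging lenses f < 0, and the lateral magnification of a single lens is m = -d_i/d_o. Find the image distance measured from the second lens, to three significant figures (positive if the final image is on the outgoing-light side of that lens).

-12.5 cm

Applying the thin-lens equation to the first lens, 1/6 = 1/4 + 1/d_i1, which gives d_i1 = -12.000 cm.
With d_i1 < 0 the first image is virtual and lies on the object side; the object distance for lens 2 is d_o2 = 44.5 - (-12.000) = 56.500 cm.
Applying the thin-lens equation again with f_2 = -16 cm and d_o2 = 56.500 cm gives d_i2 = -12.469 cm.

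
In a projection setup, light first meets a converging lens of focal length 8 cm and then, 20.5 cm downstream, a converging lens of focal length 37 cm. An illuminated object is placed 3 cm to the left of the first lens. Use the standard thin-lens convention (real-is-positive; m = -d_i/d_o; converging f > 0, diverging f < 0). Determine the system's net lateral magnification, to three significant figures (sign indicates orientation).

5.06

Lens 1: 1/d_i1 = 1/f_1 - 1/d_o1 = 1/8 - 1/3 = -0.20833 cm^-1, so d_i1 = -4.800 cm.
m_1 = -(-4.800)/3 = 1.6000.
With d_i1 < 0 the first image is virtual and lies on the object side; the object distance for lens 2 is d_o2 = 20.5 - (-4.800) = 25.300 cm.
Lens 2: 1/d_i2 = 1/f_2 - 1/d_o2 = 1/37 - 1/(25.300) = -0.01250 cm^-1, so d_i2 = -80.009 cm.
m_2 = -(-80.009)/(25.300) = 3.1624.
The system's lateral magnification is m_1 m_2 = (1.6000)(3.1624) = 5.0598.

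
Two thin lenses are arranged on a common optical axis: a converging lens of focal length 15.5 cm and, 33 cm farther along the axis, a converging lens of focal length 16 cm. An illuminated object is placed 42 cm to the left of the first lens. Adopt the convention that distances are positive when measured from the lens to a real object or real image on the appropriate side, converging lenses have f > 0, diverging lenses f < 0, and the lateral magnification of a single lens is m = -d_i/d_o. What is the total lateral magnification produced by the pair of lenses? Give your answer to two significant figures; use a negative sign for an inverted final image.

-1.2

Applying the thin-lens equation to the first lens, 1/15.5 = 1/42 + 1/d_i1, which gives d_i1 = 24.566 cm.
Its lateral magnification is m_1 = -d_i1/d_o1 = -(24.566)/42 = -0.5849.
That image sits 8.434 cm in front of the second lens, so d_o2 = 8.434 cm.
Applying the thin-lens equation again with f_2 = 16 cm and d_o2 = 8.434 cm gives d_i2 = -17.835 cm.
m_2 = -(-17.835)/(8.434) = 2.1147.
Total m = m_1 x m_2 = (-0.5849)(2.1147) = -1.2369.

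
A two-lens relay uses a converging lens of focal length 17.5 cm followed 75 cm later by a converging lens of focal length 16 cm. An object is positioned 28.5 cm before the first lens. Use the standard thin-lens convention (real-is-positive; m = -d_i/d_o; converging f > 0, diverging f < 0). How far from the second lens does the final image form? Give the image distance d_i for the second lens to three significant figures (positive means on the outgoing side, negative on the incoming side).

Lens 1: 1/d_i1 = 1/f_1 - 1/d_o1 = 1/17.5 - 1/28.5 = 0.02206 cm^-1, so d_i1 = 45.341 cm.
Object distance for lens 2: d_o2 = 75 - 45.341 = 29.659 cm.
Lens 2: 1/d_i2 = 1/f_2 - 1/d_o2 = 1/16 - 1/(29.659) = 0.02878 cm^-1, so d_i2 = 34.742 cm.

34.7 cm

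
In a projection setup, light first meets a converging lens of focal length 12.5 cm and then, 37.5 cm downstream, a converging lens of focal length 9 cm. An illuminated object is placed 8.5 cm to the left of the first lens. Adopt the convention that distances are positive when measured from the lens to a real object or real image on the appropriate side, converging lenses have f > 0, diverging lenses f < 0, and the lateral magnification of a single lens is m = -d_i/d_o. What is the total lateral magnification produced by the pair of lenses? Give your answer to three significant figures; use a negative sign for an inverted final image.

-0.511

First lens: d_i1 = 1/(1/12.5 - 1/8.5) = -26.563 cm.
m_1 = -(-26.563)/8.5 = 3.1250.
The intermediate image is virtual, 26.563 cm to the left of lens 1, so d_o2 = L - d_i1 = 37.5 - (-26.563) = 64.062 cm.
Second lens: d_i2 = 1/(1/9 - 1/(64.062)) = 10.471 cm.
m_2 = -(10.471)/(64.062) = -0.1635.
Total m = m_1 x m_2 = (3.1250)(-0.1635) = -0.5108.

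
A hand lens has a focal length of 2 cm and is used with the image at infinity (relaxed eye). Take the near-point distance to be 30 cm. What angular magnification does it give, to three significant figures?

15.0

M = D/f = 30/2 = 15.000.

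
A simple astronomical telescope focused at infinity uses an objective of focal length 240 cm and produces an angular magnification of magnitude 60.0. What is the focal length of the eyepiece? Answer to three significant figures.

|M| = f_obj/f_eye, so f_eye = f_obj/|M| = 240/60.0 = 4.000 cm.

4.00 cm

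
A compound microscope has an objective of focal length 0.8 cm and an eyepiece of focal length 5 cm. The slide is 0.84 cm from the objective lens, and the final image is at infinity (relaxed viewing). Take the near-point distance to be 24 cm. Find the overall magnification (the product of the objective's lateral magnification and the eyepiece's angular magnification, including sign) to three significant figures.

Objective: 1/d_i = 1/f_obj - 1/d_o = 1/0.8 - 1/0.84 = 0.05952 cm^-1, so d_i = 16.800 cm.
m_obj = -d_i/d_o = -16.800/0.84 = -20.000.
Eyepiece angular magnification (image at infinity): M_eye = D/f_e = 24/5 = 4.800.
Overall M = m_obj x M_eye = (-20.000)(4.800) = -96.00.

-96.0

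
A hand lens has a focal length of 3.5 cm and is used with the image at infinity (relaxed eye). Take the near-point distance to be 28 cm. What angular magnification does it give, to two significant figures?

8.0

M = D/f = 28/3.5 = 8.000.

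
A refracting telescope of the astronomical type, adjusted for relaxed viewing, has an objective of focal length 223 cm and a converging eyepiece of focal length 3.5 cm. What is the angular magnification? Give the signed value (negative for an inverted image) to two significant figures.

-64

M = -f_obj/f_eye = -223/(3.5) = -63.714.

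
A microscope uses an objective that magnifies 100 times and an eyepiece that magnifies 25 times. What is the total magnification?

2500

The overall magnification of a compound microscope is the product of the objective and eyepiece magnifications:
M = M_obj x M_eye = 100 x 25 = 2500.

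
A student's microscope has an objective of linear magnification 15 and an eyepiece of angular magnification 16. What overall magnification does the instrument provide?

240

The overall magnification of a compound microscope is the product of the objective and eyepiece magnifications:
M = M_obj x M_eye = 15 x 16 = 240.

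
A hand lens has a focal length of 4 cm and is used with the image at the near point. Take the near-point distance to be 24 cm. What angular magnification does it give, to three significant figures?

M = 1 + D/f = 1 + 24/4 = 7.000.

7.00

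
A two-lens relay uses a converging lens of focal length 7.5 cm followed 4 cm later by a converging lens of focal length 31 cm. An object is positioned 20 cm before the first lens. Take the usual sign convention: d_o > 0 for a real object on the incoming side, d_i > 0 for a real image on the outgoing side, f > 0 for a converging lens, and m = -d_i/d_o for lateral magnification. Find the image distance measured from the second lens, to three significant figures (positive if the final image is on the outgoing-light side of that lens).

First lens: d_i1 = 1/(1/7.5 - 1/20) = 12.000 cm.
Since 12.000 cm > 4 cm, the first image lies past the second lens and serves as a virtual object: d_o2 = L - d_i1 = -8.000 cm.
Second lens: d_i2 = 1/(1/31 - 1/(-8.000)) = 6.359 cm.

6.36 cm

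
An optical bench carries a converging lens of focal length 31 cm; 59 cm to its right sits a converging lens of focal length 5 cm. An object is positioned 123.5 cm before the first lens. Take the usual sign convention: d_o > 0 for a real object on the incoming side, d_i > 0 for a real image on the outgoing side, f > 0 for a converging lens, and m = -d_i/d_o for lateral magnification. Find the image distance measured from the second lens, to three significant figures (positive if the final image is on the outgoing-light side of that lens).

6.98 cm

Lens 1: 1/d_i1 = 1/f_1 - 1/d_o1 = 1/31 - 1/123.5 = 0.02416 cm^-1, so d_i1 = 41.389 cm.
Object distance for lens 2: d_o2 = 59 - 41.389 = 17.611 cm.
Lens 2: 1/d_i2 = 1/f_2 - 1/d_o2 = 1/5 - 1/(17.611) = 0.14322 cm^-1, so d_i2 = 6.982 cm.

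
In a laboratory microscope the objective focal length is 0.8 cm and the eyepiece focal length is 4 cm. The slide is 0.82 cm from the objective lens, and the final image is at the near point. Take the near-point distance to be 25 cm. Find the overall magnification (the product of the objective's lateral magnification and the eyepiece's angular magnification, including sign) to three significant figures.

Objective: 1/d_i = 1/f_obj - 1/d_o = 1/0.8 - 1/0.82 = 0.03049 cm^-1, so d_i = 32.800 cm.
m_obj = -d_i/d_o = -32.800/0.82 = -40.000.
Eyepiece angular magnification (image at near point): M_eye = 1 + D/f_e = 1 + 25/4 = 7.250.
Overall M = m_obj x M_eye = (-40.000)(7.250) = -290.00.

-290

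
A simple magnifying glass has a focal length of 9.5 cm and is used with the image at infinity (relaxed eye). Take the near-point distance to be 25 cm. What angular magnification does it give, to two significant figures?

M = D/f = 25/9.5 = 2.632.

2.6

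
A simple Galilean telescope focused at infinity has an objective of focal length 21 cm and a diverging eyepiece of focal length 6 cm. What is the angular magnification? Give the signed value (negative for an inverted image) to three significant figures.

3.50

M = -f_obj/f_eye = -21/(-6) = 3.500.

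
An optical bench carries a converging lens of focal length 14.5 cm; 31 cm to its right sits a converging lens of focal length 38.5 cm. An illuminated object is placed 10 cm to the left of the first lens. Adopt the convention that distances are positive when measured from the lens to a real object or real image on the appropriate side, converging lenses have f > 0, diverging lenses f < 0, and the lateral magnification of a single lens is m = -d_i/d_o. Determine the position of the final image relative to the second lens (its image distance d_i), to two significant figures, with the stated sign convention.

Lens 1: 1/d_i1 = 1/f_1 - 1/d_o1 = 1/14.5 - 1/10 = -0.03103 cm^-1, so d_i1 = -32.222 cm.
The intermediate image is virtual, 32.222 cm to the left of lens 1, so d_o2 = L - d_i1 = 31 - (-32.222) = 63.222 cm.
Lens 2: 1/d_i2 = 1/f_2 - 1/d_o2 = 1/38.5 - 1/(63.222) = 0.01016 cm^-1, so d_i2 = 98.456 cm.

98 cm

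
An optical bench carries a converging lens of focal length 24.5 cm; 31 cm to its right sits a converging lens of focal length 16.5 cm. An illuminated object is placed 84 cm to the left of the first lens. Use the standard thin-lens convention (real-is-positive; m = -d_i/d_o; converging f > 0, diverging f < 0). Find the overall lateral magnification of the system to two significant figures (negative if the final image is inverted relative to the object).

-0.34

First lens: d_i1 = 1/(1/24.5 - 1/84) = 34.588 cm.
m_1 = -(34.588)/84 = -0.4118.
Since 34.588 cm > 31 cm, the first image lies past the second lens and serves as a virtual object: d_o2 = L - d_i1 = -3.588 cm.
Second lens: d_i2 = 1/(1/16.5 - 1/(-3.588)) = 2.947 cm.
m_2 = -(2.947)/(-3.588) = 0.8214.
Total m = m_1 x m_2 = (-0.4118)(0.8214) = -0.3382.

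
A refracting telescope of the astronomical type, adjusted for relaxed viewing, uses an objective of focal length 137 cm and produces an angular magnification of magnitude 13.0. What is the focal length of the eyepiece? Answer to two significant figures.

|M| = f_obj/f_eye, so f_eye = f_obj/|M| = 137/13.0 = 10.538 cm.

11 cm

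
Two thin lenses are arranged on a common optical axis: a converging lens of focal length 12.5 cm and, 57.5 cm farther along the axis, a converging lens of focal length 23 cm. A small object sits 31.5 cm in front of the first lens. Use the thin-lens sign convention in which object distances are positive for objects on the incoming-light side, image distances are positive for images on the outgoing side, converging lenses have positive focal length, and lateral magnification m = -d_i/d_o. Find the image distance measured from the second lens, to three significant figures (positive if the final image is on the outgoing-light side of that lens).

61.4 cm

First lens: d_i1 = 1/(1/12.5 - 1/31.5) = 20.724 cm.
Object distance for lens 2: d_o2 = 57.5 - 20.724 = 36.776 cm.
Second lens: d_i2 = 1/(1/23 - 1/(36.776)) = 61.399 cm.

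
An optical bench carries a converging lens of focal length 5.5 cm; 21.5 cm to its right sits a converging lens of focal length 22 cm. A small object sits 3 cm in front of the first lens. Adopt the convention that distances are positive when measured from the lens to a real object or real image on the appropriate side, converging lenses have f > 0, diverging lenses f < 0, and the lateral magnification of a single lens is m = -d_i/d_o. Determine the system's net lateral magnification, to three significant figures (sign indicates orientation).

-7.93

Applying the thin-lens equation to the first lens, 1/5.5 = 1/3 + 1/d_i1, which gives d_i1 = -6.600 cm.
Its lateral magnification is m_1 = -d_i1/d_o1 = -(-6.600)/3 = 2.2000.
With d_i1 < 0 the first image is virtual and lies on the object side; the object distance for lens 2 is d_o2 = 21.5 - (-6.600) = 28.100 cm.
Applying the thin-lens equation again with f_2 = 22 cm and d_o2 = 28.100 cm gives d_i2 = 101.344 cm.
m_2 = -(101.344)/(28.100) = -3.6066.
Total m = m_1 x m_2 = (2.2000)(-3.6066) = -7.9344.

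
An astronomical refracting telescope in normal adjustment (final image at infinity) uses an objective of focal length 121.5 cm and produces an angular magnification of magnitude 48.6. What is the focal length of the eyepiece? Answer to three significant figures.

|M| = f_obj/f_eye, so f_eye = f_obj/|M| = 121.5/48.6 = 2.500 cm.

2.50 cm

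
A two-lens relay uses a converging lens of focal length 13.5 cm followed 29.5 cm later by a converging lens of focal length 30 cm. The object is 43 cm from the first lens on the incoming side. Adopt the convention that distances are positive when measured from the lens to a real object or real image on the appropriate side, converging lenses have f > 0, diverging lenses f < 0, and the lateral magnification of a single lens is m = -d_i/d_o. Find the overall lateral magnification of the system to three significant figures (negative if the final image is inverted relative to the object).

-0.680

First lens: d_i1 = 1/(1/13.5 - 1/43) = 19.678 cm.
m_1 = -(19.678)/43 = -0.4576.
That image sits 9.822 cm in front of the second lens, so d_o2 = 9.822 cm.
Second lens: d_i2 = 1/(1/30 - 1/(9.822)) = -14.603 cm.
m_2 = -(-14.603)/(9.822) = 1.4868.
Overall magnification: m = m_1 m_2 = -0.6804.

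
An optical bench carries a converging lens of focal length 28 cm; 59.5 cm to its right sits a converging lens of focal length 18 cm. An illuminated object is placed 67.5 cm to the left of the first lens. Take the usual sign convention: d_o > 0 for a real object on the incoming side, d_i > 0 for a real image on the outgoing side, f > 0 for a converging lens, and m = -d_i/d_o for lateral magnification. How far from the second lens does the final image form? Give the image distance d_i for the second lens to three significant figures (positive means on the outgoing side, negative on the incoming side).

First lens: d_i1 = 1/(1/28 - 1/67.5) = 47.848 cm.
The intermediate image is 47.848 cm to the right of lens 1, so d_o2 = L - d_i1 = 59.5 - 47.848 = 11.652 cm.
Second lens: d_i2 = 1/(1/18 - 1/(11.652)) = -33.039 cm.

-33.0 cm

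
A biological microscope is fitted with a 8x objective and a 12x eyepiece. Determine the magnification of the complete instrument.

The overall magnification of a compound microscope is the product of the objective and eyepiece magnifications:
M = M_obj x M_eye = 8 x 12 = 96.

96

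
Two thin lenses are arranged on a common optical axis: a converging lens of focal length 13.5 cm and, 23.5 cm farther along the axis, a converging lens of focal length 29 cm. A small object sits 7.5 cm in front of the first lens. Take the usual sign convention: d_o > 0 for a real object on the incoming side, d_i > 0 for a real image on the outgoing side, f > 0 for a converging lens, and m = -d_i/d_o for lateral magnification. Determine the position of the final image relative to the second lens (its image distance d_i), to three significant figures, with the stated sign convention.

103 cm

Lens 1: 1/d_i1 = 1/f_1 - 1/d_o1 = 1/13.5 - 1/7.5 = -0.05926 cm^-1, so d_i1 = -16.875 cm.
With d_i1 < 0 the first image is virtual and lies on the object side; the object distance for lens 2 is d_o2 = 23.5 - (-16.875) = 40.375 cm.
Lens 2: 1/d_i2 = 1/f_2 - 1/d_o2 = 1/29 - 1/(40.375) = 0.00971 cm^-1, so d_i2 = 102.934 cm.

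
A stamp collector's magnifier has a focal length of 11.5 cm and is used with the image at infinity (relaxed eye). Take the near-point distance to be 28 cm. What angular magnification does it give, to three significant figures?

2.43

M = D/f = 28/11.5 = 2.435.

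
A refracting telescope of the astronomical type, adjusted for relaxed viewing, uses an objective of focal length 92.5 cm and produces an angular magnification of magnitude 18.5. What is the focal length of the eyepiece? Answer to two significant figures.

5.0 cm

|M| = f_obj/f_eye, so f_eye = f_obj/|M| = 92.5/18.5 = 5.000 cm.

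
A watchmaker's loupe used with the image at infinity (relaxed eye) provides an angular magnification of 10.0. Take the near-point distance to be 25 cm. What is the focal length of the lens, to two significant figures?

For the image at infinity, M = D/f.
f = D/M = 25/10.0 = 2.500 cm.

2.5 cm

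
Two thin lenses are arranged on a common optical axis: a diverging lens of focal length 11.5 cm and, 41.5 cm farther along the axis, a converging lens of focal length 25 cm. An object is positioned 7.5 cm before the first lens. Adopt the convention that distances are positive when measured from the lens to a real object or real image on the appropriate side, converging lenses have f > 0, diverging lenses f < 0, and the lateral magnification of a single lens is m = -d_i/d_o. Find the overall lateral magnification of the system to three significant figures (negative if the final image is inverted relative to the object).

-0.719

Applying the thin-lens equation to the first lens, 1/(-11.5) = 1/7.5 + 1/d_i1, which gives d_i1 = -4.539 cm.
Its lateral magnification is m_1 = -d_i1/d_o1 = -(-4.539)/7.5 = 0.6053.
The intermediate image is virtual, 4.539 cm to the left of lens 1, so d_o2 = L - d_i1 = 41.5 - (-4.539) = 46.039 cm.
Applying the thin-lens equation again with f_2 = 25 cm and d_o2 = 46.039 cm gives d_i2 = 54.706 cm.
m_2 = -(54.706)/(46.039) = -1.1882.
The system's lateral magnification is m_1 m_2 = (0.6053)(-1.1882) = -0.7192.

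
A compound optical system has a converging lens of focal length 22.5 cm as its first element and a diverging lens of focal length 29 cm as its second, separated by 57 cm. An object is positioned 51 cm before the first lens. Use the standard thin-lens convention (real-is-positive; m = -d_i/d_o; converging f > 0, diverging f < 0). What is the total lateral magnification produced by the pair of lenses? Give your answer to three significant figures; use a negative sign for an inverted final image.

Applying the thin-lens equation to the first lens, 1/22.5 = 1/51 + 1/d_i1, which gives d_i1 = 40.263 cm.
Its lateral magnification is m_1 = -d_i1/d_o1 = -(40.263)/51 = -0.7895.
That image sits 16.737 cm in front of the second lens, so d_o2 = 16.737 cm.
Applying the thin-lens equation again with f_2 = -29 cm and d_o2 = 16.737 cm gives d_i2 = -10.612 cm.
m_2 = -(-10.612)/(16.737) = 0.6341.
The system's lateral magnification is m_1 m_2 = (-0.7895)(0.6341) = -0.5006.

-0.501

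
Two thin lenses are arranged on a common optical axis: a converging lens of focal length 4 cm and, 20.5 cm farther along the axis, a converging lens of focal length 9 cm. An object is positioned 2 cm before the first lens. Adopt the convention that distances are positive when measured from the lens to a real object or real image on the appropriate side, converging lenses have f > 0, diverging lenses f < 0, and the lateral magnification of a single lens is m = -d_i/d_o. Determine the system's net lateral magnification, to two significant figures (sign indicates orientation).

-1.2

Lens 1: 1/d_i1 = 1/f_1 - 1/d_o1 = 1/4 - 1/2 = -0.25000 cm^-1, so d_i1 = -4.000 cm.
m_1 = -(-4.000)/2 = 2.0000.
With d_i1 < 0 the first image is virtual and lies on the object side; the object distance for lens 2 is d_o2 = 20.5 - (-4.000) = 24.500 cm.
Lens 2: 1/d_i2 = 1/f_2 - 1/d_o2 = 1/9 - 1/(24.500) = 0.07029 cm^-1, so d_i2 = 14.226 cm.
m_2 = -(14.226)/(24.500) = -0.5806.
Overall magnification: m = m_1 m_2 = -1.1613.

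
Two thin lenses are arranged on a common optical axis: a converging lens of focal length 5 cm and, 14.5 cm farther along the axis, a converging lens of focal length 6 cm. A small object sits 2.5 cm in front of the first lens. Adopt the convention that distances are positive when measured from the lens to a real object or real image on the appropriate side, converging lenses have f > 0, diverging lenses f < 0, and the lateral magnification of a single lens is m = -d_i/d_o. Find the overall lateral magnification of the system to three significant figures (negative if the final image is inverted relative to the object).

Applying the thin-lens equation to the first lens, 1/5 = 1/2.5 + 1/d_i1, which gives d_i1 = -5.000 cm.
Its lateral magnification is m_1 = -d_i1/d_o1 = -(-5.000)/2.5 = 2.0000.
The intermediate image is virtual, 5.000 cm to the left of lens 1, so d_o2 = L - d_i1 = 14.5 - (-5.000) = 19.500 cm.
Applying the thin-lens equation again with f_2 = 6 cm and d_o2 = 19.500 cm gives d_i2 = 8.667 cm.
m_2 = -(8.667)/(19.500) = -0.4444.
Overall magnification: m = m_1 m_2 = -0.8889.

-0.889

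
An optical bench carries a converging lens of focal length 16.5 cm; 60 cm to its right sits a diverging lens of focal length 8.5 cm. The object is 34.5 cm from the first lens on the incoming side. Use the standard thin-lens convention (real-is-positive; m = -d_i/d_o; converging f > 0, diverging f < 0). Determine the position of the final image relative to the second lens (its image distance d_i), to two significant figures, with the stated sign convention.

Lens 1: 1/d_i1 = 1/f_1 - 1/d_o1 = 1/16.5 - 1/34.5 = 0.03162 cm^-1, so d_i1 = 31.625 cm.
That image sits 28.375 cm in front of the second lens, so d_o2 = 28.375 cm.
Lens 2: 1/d_i2 = 1/f_2 - 1/d_o2 = 1/(-8.5) - 1/(28.375) = -0.15289 cm^-1, so d_i2 = -6.541 cm.

-6.5 cm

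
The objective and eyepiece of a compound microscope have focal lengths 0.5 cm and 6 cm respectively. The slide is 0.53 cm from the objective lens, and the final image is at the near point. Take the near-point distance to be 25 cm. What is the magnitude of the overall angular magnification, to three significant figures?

Objective: 1/d_i = 1/f_obj - 1/d_o = 1/0.5 - 1/0.53 = 0.11321 cm^-1, so d_i = 8.833 cm.
m_obj = -d_i/d_o = -8.833/0.53 = -16.667.
Eyepiece angular magnification (image at near point): M_eye = 1 + D/f_e = 1 + 25/6 = 5.167.
Overall M = m_obj x M_eye = (-16.667)(5.167) = -86.11.
|M| = 86.11.

86.1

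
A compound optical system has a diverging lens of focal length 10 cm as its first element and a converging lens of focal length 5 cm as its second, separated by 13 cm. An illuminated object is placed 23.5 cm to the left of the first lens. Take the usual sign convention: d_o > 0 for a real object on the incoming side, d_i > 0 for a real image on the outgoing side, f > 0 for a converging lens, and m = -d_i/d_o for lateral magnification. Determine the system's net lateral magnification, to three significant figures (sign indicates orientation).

First lens: d_i1 = 1/(1/(-10) - 1/23.5) = -7.015 cm.
m_1 = -(-7.015)/23.5 = 0.2985.
With d_i1 < 0 the first image is virtual and lies on the object side; the object distance for lens 2 is d_o2 = 13 - (-7.015) = 20.015 cm.
Second lens: d_i2 = 1/(1/5 - 1/(20.015)) = 6.665 cm.
m_2 = -(6.665)/(20.015) = -0.3330.
Overall magnification: m = m_1 m_2 = -0.0994.

-0.0994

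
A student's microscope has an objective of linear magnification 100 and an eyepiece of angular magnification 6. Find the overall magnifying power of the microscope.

The overall magnification of a compound microscope is the product of the objective and eyepiece magnifications:
M = M_obj x M_eye = 100 x 6 = 600.

600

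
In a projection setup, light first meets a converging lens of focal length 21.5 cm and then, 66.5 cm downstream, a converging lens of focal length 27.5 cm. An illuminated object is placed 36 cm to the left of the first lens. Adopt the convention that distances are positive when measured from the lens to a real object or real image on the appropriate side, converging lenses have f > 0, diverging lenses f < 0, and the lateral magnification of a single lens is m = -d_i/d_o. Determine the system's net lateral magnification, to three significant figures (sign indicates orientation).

-2.84

First lens: d_i1 = 1/(1/21.5 - 1/36) = 53.379 cm.
m_1 = -(53.379)/36 = -1.4828.
The intermediate image is 53.379 cm to the right of lens 1, so d_o2 = L - d_i1 = 66.5 - 53.379 = 13.121 cm.
Second lens: d_i2 = 1/(1/27.5 - 1/(13.121)) = -25.093 cm.
m_2 = -(-25.093)/(13.121) = 1.9125.
Total m = m_1 x m_2 = (-1.4828)(1.9125) = -2.8357.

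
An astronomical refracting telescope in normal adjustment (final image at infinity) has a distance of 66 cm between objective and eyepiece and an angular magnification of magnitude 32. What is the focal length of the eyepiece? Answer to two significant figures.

2.0 cm

In normal adjustment the tube length equals f_obj + f_eye and |M| = f_obj/f_eye.
So f_obj = 32 f_eye and 32 f_eye + f_eye = 66 cm, giving f_eye = 66/33 = 2.000 cm and f_obj = 64.000 cm.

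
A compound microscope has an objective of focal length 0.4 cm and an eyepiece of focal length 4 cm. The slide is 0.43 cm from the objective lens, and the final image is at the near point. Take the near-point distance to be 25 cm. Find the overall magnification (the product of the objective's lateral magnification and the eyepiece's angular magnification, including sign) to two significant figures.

Objective: 1/d_i = 1/f_obj - 1/d_o = 1/0.4 - 1/0.43 = 0.17442 cm^-1, so d_i = 5.733 cm.
m_obj = -d_i/d_o = -5.733/0.43 = -13.333.
Eyepiece angular magnification (image at near point): M_eye = 1 + D/f_e = 1 + 25/4 = 7.250.
Overall M = m_obj x M_eye = (-13.333)(7.250) = -96.67.

-97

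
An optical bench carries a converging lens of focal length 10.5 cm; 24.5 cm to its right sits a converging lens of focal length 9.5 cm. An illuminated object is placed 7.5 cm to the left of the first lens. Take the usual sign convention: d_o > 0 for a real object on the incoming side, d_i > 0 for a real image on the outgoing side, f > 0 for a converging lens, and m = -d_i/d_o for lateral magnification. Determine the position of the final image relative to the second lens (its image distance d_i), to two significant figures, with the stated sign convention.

Applying the thin-lens equation to the first lens, 1/10.5 = 1/7.5 + 1/d_i1, which gives d_i1 = -26.250 cm.
With d_i1 < 0 the first image is virtual and lies on the object side; the object distance for lens 2 is d_o2 = 24.5 - (-26.250) = 50.750 cm.
Applying the thin-lens equation again with f_2 = 9.5 cm and d_o2 = 50.750 cm gives d_i2 = 11.688 cm.

12 cm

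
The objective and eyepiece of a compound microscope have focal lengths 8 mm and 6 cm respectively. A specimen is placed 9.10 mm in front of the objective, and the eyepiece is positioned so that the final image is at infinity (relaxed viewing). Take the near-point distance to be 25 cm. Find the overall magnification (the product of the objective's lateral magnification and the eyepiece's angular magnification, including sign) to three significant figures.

Convert to cm: f_obj = 8 mm = 0.8 cm; d_o = 9.10 mm = 0.91 cm.
Objective: 1/d_i = 1/f_obj - 1/d_o = 1/0.8 - 1/0.91 = 0.15110 cm^-1, so d_i = 6.618 cm.
m_obj = -d_i/d_o = -6.618/0.91 = -7.273.
Eyepiece angular magnification (image at infinity): M_eye = D/f_e = 25/6 = 4.167.
Overall M = m_obj x M_eye = (-7.273)(4.167) = -30.30.

-30.3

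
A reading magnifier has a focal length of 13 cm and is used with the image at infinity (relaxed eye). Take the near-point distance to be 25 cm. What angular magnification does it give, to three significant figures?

M = D/f = 25/13 = 1.923.

1.92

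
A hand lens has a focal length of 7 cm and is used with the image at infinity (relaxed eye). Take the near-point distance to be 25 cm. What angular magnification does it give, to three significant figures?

M = D/f = 25/7 = 3.571.

3.57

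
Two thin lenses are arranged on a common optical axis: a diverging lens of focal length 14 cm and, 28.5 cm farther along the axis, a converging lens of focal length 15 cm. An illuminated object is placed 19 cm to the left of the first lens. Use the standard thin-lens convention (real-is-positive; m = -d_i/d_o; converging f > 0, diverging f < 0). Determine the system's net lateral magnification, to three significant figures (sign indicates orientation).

Lens 1: 1/d_i1 = 1/f_1 - 1/d_o1 = 1/(-14) - 1/19 = -0.12406 cm^-1, so d_i1 = -8.061 cm.
m_1 = -(-8.061)/19 = 0.4242.
The intermediate image is virtual, 8.061 cm to the left of lens 1, so d_o2 = L - d_i1 = 28.5 - (-8.061) = 36.561 cm.
Lens 2: 1/d_i2 = 1/f_2 - 1/d_o2 = 1/15 - 1/(36.561) = 0.03931 cm^-1, so d_i2 = 25.436 cm.
m_2 = -(25.436)/(36.561) = -0.6957.
Total m = m_1 x m_2 = (0.4242)(-0.6957) = -0.2952.

-0.295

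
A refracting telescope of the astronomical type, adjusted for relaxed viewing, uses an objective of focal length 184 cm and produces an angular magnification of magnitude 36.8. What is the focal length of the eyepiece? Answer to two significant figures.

5.0 cm

|M| = f_obj/f_eye, so f_eye = f_obj/|M| = 184/36.8 = 5.000 cm.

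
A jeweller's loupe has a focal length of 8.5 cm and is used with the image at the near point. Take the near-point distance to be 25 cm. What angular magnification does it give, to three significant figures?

M = 1 + D/f = 1 + 25/8.5 = 3.941.

3.94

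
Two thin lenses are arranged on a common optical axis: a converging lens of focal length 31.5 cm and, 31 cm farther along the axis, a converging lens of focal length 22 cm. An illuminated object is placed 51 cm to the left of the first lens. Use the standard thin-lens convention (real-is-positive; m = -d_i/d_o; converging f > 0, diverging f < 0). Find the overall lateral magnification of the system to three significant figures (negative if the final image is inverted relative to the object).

-0.484

Applying the thin-lens equation to the first lens, 1/31.5 = 1/51 + 1/d_i1, which gives d_i1 = 82.385 cm.
Its lateral magnification is m_1 = -d_i1/d_o1 = -(82.385)/51 = -1.6154.
This image would form 82.385 cm past lens 1, i.e. 51.385 cm beyond lens 2, so it is a virtual object for lens 2: d_o2 = 31 - 82.385 = -51.385 cm.
Applying the thin-lens equation again with f_2 = 22 cm and d_o2 = -51.385 cm gives d_i2 = 15.405 cm.
m_2 = -(15.405)/(-51.385) = 0.2998.
The system's lateral magnification is m_1 m_2 = (-1.6154)(0.2998) = -0.4843.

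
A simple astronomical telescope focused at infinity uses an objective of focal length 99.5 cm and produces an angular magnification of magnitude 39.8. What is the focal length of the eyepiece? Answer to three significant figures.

2.50 cm

|M| = f_obj/f_eye, so f_eye = f_obj/|M| = 99.5/39.8 = 2.500 cm.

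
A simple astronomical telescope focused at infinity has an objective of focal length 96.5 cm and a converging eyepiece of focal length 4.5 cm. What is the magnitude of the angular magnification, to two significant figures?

21

|M| = f_obj/|f_eye| = 96.5/4.5 = 21.444.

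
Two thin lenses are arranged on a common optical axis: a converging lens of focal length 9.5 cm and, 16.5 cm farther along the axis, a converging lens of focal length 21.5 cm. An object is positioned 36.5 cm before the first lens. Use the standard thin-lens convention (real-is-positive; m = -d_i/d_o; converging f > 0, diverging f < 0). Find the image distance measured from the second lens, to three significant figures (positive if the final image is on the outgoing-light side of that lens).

First lens: d_i1 = 1/(1/9.5 - 1/36.5) = 12.843 cm.
Object distance for lens 2: d_o2 = 16.5 - 12.843 = 3.657 cm.
Second lens: d_i2 = 1/(1/21.5 - 1/(3.657)) = -4.407 cm.

-4.41 cm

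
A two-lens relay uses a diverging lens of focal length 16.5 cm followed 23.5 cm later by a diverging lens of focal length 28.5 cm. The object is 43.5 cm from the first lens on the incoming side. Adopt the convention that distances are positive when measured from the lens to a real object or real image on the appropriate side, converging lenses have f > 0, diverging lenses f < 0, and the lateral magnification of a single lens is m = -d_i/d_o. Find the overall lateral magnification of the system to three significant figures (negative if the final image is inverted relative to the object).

0.123

Lens 1: 1/d_i1 = 1/f_1 - 1/d_o1 = 1/(-16.5) - 1/43.5 = -0.08359 cm^-1, so d_i1 = -11.963 cm.
m_1 = -(-11.963)/43.5 = 0.2750.
With d_i1 < 0 the first image is virtual and lies on the object side; the object distance for lens 2 is d_o2 = 23.5 - (-11.963) = 35.462 cm.
Lens 2: 1/d_i2 = 1/f_2 - 1/d_o2 = 1/(-28.5) - 1/(35.462) = -0.06329 cm^-1, so d_i2 = -15.801 cm.
m_2 = -(-15.801)/(35.462) = 0.4456.
Total m = m_1 x m_2 = (0.2750)(0.4456) = 0.1225.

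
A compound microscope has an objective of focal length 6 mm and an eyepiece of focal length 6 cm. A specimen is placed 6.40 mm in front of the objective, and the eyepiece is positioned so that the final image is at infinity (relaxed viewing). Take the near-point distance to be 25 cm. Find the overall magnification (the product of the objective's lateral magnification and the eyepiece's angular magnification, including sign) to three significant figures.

Convert to cm: f_obj = 6 mm = 0.6 cm; d_o = 6.40 mm = 0.64 cm.
Objective: 1/d_i = 1/f_obj - 1/d_o = 1/0.6 - 1/0.64 = 0.10417 cm^-1, so d_i = 9.600 cm.
m_obj = -d_i/d_o = -9.600/0.64 = -15.000.
Eyepiece angular magnification (image at infinity): M_eye = D/f_e = 25/6 = 4.167.
Overall M = m_obj x M_eye = (-15.000)(4.167) = -62.50.

-62.5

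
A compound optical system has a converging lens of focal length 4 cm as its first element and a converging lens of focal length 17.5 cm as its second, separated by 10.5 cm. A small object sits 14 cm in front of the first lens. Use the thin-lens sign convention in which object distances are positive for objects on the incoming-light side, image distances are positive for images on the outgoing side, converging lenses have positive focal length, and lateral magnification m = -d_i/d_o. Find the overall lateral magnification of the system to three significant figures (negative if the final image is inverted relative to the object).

-0.556

Lens 1: 1/d_i1 = 1/f_1 - 1/d_o1 = 1/4 - 1/14 = 0.17857 cm^-1, so d_i1 = 5.600 cm.
m_1 = -(5.600)/14 = -0.4000.
The intermediate image is 5.600 cm to the right of lens 1, so d_o2 = L - d_i1 = 10.5 - 5.600 = 4.900 cm.
Lens 2: 1/d_i2 = 1/f_2 - 1/d_o2 = 1/17.5 - 1/(4.900) = -0.14694 cm^-1, so d_i2 = -6.806 cm.
m_2 = -(-6.806)/(4.900) = 1.3889.
Total m = m_1 x m_2 = (-0.4000)(1.3889) = -0.5556.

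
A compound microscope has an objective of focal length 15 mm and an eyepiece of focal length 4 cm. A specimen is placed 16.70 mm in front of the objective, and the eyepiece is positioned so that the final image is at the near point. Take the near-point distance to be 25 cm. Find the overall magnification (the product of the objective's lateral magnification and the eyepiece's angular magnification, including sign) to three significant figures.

-64.0

Convert to cm: f_obj = 15 mm = 1.5 cm; d_o = 16.70 mm = 1.67 cm.
Objective: 1/d_i = 1/f_obj - 1/d_o = 1/1.5 - 1/1.67 = 0.06786 cm^-1, so d_i = 14.735 cm.
m_obj = -d_i/d_o = -14.735/1.67 = -8.824.
Eyepiece angular magnification (image at near point): M_eye = 1 + D/f_e = 1 + 25/4 = 7.250.
Overall M = m_obj x M_eye = (-8.824)(7.250) = -63.97.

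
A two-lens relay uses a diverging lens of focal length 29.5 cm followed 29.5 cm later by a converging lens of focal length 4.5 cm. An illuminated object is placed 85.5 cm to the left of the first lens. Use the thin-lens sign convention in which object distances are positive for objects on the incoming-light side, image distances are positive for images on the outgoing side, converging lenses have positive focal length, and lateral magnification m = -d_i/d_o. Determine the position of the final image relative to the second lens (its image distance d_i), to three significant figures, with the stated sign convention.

4.93 cm

Applying the thin-lens equation to the first lens, 1/(-29.5) = 1/85.5 + 1/d_i1, which gives d_i1 = -21.933 cm.
With d_i1 < 0 the first image is virtual and lies on the object side; the object distance for lens 2 is d_o2 = 29.5 - (-21.933) = 51.433 cm.
Applying the thin-lens equation again with f_2 = 4.5 cm and d_o2 = 51.433 cm gives d_i2 = 4.931 cm.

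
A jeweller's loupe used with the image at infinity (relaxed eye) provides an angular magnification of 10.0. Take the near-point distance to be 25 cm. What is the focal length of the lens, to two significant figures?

2.5 cm

For the image at infinity, M = D/f.
f = D/M = 25/10.0 = 2.500 cm.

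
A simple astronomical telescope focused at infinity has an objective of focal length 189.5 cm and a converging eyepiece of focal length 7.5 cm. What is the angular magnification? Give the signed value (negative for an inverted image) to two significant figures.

M = -f_obj/f_eye = -189.5/(7.5) = -25.267.

-25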